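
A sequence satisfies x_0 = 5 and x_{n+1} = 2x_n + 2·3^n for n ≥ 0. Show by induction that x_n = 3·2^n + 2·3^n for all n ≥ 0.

Base case: x_0 = 5, and 3·2^0 + 2·3^0 = 3 + 2 = 5.
Assume x_j = 3·2^j + 2·3^j for some j ≥ 0.
Then x_{j+1} = 2x_j + 2·3^j = 2·(3·2^j + 2·3^j) + 2·3^j = 3·2^{j+1} + 4·3^j + 2·3^j = 3·2^{j+1} + 6·3^j = 3·2^{j+1} + 2·3^{j+1}.
So the formula holds for j+1, and by induction x_n = 3·2^n + 2·3^n for all n ≥ 0.

x_n = 3·2^n + 2·3^n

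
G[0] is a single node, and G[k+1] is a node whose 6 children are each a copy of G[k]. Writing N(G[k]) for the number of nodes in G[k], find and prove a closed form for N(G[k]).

Claim: N(G[k]) = (6^{k+1} − 1)/5.

Base case: N(G[0]) = 1, and (6^{0+1} − 1)/5 = 1.
Assume N(G[r]) = (6^{r+1} − 1)/5.
Then N(G[r+1]) = 1 + 6N(G[r]) = 1 + 6·(6^{r+1} − 1)/5 = 1 + (6^{r+2} − 6)/5 = (5 + 6^{r+2} − 6)/5 = (6^{r+2} − 1)/5.
This completes the inductive step, so N(G[k]) = (6^{k+1} − 1)/5 for all k ≥ 0.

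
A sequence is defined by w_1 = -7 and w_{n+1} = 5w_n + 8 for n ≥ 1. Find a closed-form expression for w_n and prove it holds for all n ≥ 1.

Claim: w_n = -5^n − 2.

Base case: w_1 = -7, and -5^1 − 2 = -5 − 2 = -7.
Assume w_j = -5^j − 2 for some j ≥ 1.
Then w_{j+1} = 5w_j + 8 = 5·(-5^j − 2) + 8 = -5^{j+1} − 10 + 8 = -5^{j+1} − 2.
Hence w_n = -5^n − 2 for every n ≥ 1, by induction.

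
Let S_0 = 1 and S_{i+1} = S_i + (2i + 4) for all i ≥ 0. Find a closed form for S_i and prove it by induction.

Claim: S_i = i^2 + 3i + 1.

Base case: S_0 = 1, and 0^2 + 3·0 + 1 = 1.
Assume S_k = k^2 + 3k + 1.
Then S_{k+1} = S_k + (2k + 4) = (k^2 + 3k + 1) + (2k + 4) = k^2 + 5k + 5,
and (k+1)^2 + 3·(k+1) + 1 = k^2 + 5k + 5.
By induction, S_i = i^2 + 3i + 1 for all i ≥ 0.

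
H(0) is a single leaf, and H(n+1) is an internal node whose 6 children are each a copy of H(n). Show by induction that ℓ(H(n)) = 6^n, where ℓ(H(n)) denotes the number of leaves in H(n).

Base case: ℓ(H(0)) = 1, and 6^0 = 1.
Assume ℓ(H(j)) = 6^j.
Then ℓ(H(j+1)) = 6·ℓ(H(j)) = 6·6^j = 6^{j+1}.
This completes the inductive step, so ℓ(H(n)) = 6^n for all n ≥ 0.

ℓ(H(n)) = 6^n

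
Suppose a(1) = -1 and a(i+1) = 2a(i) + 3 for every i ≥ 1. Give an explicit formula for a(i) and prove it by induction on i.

Claim: a(i) = 2^i − 3.

Base case: a(1) = -1, and 2^1 − 3 = 2 − 3 = -1.
Assume a(k) = 2^k − 3 for some k ≥ 1.
Then a(k+1) = 2a(k) + 3 = 2·(2^k − 3) + 3 = 2^{k+1} − 6 + 3 = 2^{k+1} − 3.
By induction, a(i) = 2^i − 3 for all i ≥ 1.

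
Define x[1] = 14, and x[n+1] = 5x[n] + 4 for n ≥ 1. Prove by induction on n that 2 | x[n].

Base case: x[1] = 14 = 2·7, so 2 | x[1].
Assume 2 | x[k], so x[k] = 2t for some integer t.
Then x[k+1] = 5x[k] + 4 = 5·(2t) + 4 = 2(5t + 2), so 2 | x[k+1].
So the property holds for k+1, and by induction 2 | x[n] for all n ≥ 1.

2 | x[n]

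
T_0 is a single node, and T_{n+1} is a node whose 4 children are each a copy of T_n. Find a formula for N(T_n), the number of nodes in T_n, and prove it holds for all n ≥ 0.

Claim: N(T_n) = (4^{n+1} − 1)/3.

Base case: N(T_0) = 1, and (4^{0+1} − 1)/3 = 1.
Assume N(T_m) = (4^{m+1} − 1)/3.
Then N(T_{m+1}) = 1 + 4N(T_m) = 1 + 4·(4^{m+1} − 1)/3 = 1 + (4^{m+2} − 4)/3 = (3 + 4^{m+2} − 4)/3 = (4^{m+2} − 1)/3.
So the formula holds for m+1, and by induction N(T_n) = (4^{n+1} − 1)/3 for all n ≥ 0.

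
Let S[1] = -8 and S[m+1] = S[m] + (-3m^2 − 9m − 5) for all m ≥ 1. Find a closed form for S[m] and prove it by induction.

Claim: S[m] = -m^3 − 3m^2 − m − 3.

Base case: S[1] = -8, and -1^3 − 3·1^2 − 1 − 3 = -8.
Assume S[k] = -k^3 − 3k^2 − k − 3.
Then S[k+1] = S[k] + (-3k^2 − 9k − 5) = (-k^3 − 3k^2 − k − 3) + (-3k^2 − 9k − 5) = -k^3 − 6k^2 − 10k − 8,
and -(k+1)^3 − 3·(k+1)^2 − (k+1) − 3 = -k^3 − 6k^2 − 10k − 8.
Hence S[m] = -m^3 − 3m^2 − m − 3 for every m ≥ 1, by induction.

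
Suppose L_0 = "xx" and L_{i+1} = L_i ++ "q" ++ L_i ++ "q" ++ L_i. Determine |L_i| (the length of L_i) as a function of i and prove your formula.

Claim: |L_i| = 3^{i+1} − 1.

Base case: |L_0| = 2, and 3^{0+1} − 1 = 2.
Assume |L_r| = 3^{r+1} − 1.
Then |L_{r+1}| = 3|L_r| + 2 = 3(3^{r+1} − 1) + 2 = 3^{r+2} − 3 + 2 = 3^{r+2} − 1.
Hence |L_i| = 3^{i+1} − 1 for every i ≥ 0, by induction.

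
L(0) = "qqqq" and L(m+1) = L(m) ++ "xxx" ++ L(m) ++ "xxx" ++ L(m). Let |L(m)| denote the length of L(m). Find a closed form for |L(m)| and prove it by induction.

Claim: |L(m)| = 7·3^m − 3.

Base case: |L(0)| = 4, and 7·3^0 − 3 = 4.
Assume |L(k)| = 7·3^k − 3.
Then |L(k+1)| = 3|L(k)| + 6 = 3(7·3^k − 3) + 6 = 7·3^{k+1} − 9 + 6 = 7·3^{k+1} − 3.
This completes the inductive step, so |L(m)| = 7·3^m − 3 for all m ≥ 0.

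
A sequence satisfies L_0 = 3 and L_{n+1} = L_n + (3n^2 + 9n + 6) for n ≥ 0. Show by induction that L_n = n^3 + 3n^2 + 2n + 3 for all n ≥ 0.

Base case: L_0 = 3, and 0^3 + 3·0^2 + 2·0 + 3 = 3.
Assume L_j = j^3 + 3j^2 + 2j + 3.
Then L_{j+1} = L_j + (3j^2 + 9j + 6) = (j^3 + 3j^2 + 2j + 3) + (3j^2 + 9j + 6) = j^3 + 6j^2 + 11j + 9,
and (j+1)^3 + 3·(j+1)^2 + 2·(j+1) + 3 = j^3 + 6j^2 + 11j + 9.
By induction, L_n = n^3 + 3n^2 + 2n + 3 for all n ≥ 0.

L_n = n^3 + 3n^2 + 2n + 3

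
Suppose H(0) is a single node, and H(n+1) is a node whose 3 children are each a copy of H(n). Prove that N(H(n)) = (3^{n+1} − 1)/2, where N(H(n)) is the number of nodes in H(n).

Base case: N(H(0)) = 1, and (3^{0+1} − 1)/2 = 1.
Assume N(H(r)) = (3^{r+1} − 1)/2.
Then N(H(r+1)) = 1 + 3N(H(r)) = 1 + 3·(3^{r+1} − 1)/2 = 1 + (3^{r+2} − 3)/2 = (2 + 3^{r+2} − 3)/2 = (3^{r+2} − 1)/2.
So the formula holds for r+1, and by induction N(H(n)) = (3^{n+1} − 1)/2 for all n ≥ 0.

N(H(n)) = (3^{n+1} − 1)/2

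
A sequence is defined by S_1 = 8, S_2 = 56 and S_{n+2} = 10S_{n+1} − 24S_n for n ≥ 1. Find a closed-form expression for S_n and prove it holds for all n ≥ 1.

Claim: S_n = -4^n + 2·6^n.

Base cases: S_1 = 8 and -4^1 + 2·6^1 = 8; S_2 = 56 and -4^2 + 2·6^2 = 56.
Assume S_j = -4^j + 2·6^j for all 1 ≤ j ≤ m, where m ≥ 2.
Then S_{m+1} = 10S_m − 24S_{m−1} = 10·(-4^m + 2·6^m) − 24·(-4^{m−1} + 2·6^{m−1}) = -(10·4 − 24)4^{m−1} + 2·(10·6 − 24)6^{m−1} = -16·4^{m−1} + 72·6^{m−1} = -4^{m+1} + 2·6^{m+1}.
Hence S_n = -4^n + 2·6^n for every n ≥ 1, by strong induction.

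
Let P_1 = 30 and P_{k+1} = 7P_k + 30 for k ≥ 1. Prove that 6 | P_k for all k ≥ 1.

Base case: P_1 = 30 = 6·5, so 6 | P_1.
Assume 6 | P_j, so P_j = 6t for some integer t.
Then P_{j+1} = 7P_j + 30 = 7·(6t) + 30 = 6(7t + 5), so 6 | P_{j+1}.
This completes the inductive step, so 6 | P_k for all k ≥ 1.

6 | P_k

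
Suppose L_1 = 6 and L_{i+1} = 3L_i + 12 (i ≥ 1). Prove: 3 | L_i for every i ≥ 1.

Base case: L_1 = 6 = 3·2, so 3 | L_1.
Assume 3 | L_j, so L_j = 3t for some integer t.
Then L_{j+1} = 3L_j + 12 = 3·(3t) + 12 = 3(3t + 4), so 3 | L_{j+1}.
So the property holds for j+1, and by induction 3 | L_i for all i ≥ 1.

3 | L_i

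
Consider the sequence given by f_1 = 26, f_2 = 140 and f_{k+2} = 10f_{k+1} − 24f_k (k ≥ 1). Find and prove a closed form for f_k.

Claim: f_k = 3·6^k + 2·4^k.

Base cases: f_1 = 26 and 3·6^1 + 2·4^1 = 26; f_2 = 140 and 3·6^2 + 2·4^2 = 140.
Assume f_j = 3·6^j + 2·4^j for all 1 ≤ j ≤ r, where r ≥ 2.
Then f_{r+1} = 10f_r − 24f_{r−1} = 10·(3·6^r + 2·4^r) − 24·(3·6^{r−1} + 2·4^{r−1}) = 3·(10·6 − 24)6^{r−1} + 2·(10·4 − 24)4^{r−1} = 108·6^{r−1} + 32·4^{r−1} = 3·6^{r+1} + 2·4^{r+1}.
So the formula holds for r+1, and by strong induction f_k = 3·6^k + 2·4^k for all k ≥ 1.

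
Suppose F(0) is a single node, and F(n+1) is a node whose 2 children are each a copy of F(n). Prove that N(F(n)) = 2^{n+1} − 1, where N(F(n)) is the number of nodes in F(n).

Base case: N(F(0)) = 1, and 2^{0+1} − 1 = 1.
Assume N(F(j)) = 2^{j+1} − 1.
Then N(F(j+1)) = 1 + 2N(F(j)) = 1 + 2(2^{j+1} − 1) = 2^{j+2} − 2 + 1 = 2^{j+2} − 1.
So the formula holds for j+1, and by induction N(F(n)) = 2^{n+1} − 1 for all n ≥ 0.

N(F(n)) = 2^{n+1} − 1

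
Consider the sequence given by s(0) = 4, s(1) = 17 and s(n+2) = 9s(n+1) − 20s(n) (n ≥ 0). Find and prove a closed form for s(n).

Claim: s(n) = 3·4^n + 5^n.

Base cases: s(0) = 4 and 3·4^0 + 5^0 = 4; s(1) = 17 and 3·4^1 + 5^1 = 17.
Assume s(i) = 3·4^i + 5^i for all 0 ≤ i ≤ j, where j ≥ 1.
Then s(j+1) = 9s(j) − 20s(j−1) = 9·(3·4^j + 5^j) − 20·(3·4^{j−1} + 5^{j−1}) = 3·(9·4 − 20)4^{j−1} + (9·5 − 20)5^{j−1} = 48·4^{j−1} + 25·5^{j−1} = 3·4^{j+1} + 5^{j+1}.
So the formula holds for j+1, and by strong induction s(n) = 3·4^n + 5^n for all n ≥ 0.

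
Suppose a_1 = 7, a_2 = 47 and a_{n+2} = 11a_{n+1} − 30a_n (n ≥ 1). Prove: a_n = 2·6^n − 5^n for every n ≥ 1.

Base cases: a_1 = 7 and 2·6^1 − 5^1 = 7; a_2 = 47 and 2·6^2 − 5^2 = 47.
Assume a_j = 2·6^j − 5^j for all 1 ≤ j ≤ m, where m ≥ 2.
Then a_{m+1} = 11a_m − 30a_{m−1} = 11·(2·6^m − 5^m) − 30·(2·6^{m−1} − 5^{m−1}) = 2·(11·6 − 30)6^{m−1} − (11·5 − 30)5^{m−1} = 72·6^{m−1} − 25·5^{m−1} = 2·6^{m+1} − 5^{m+1}.
By strong induction, a_n = 2·6^n − 5^n for all n ≥ 1.

a_n = 2·6^n − 5^n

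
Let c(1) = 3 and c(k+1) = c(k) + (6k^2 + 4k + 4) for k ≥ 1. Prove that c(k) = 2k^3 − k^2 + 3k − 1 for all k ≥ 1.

Base case: c(1) = 3, and 2·1^3 − 1^2 + 3·1 − 1 = 3.
Assume c(m) = 2m^3 − m^2 + 3m − 1.
Then c(m+1) = c(m) + (6m^2 + 4m + 4) = (2m^3 − m^2 + 3m − 1) + (6m^2 + 4m + 4) = 2m^3 + 5m^2 + 7m + 3,
and 2·(m+1)^3 − (m+1)^2 + 3·(m+1) − 1 = 2m^3 + 5m^2 + 7m + 3.
By induction, c(k) = 2k^3 − k^2 + 3k − 1 for all k ≥ 1.

c(k) = 2k^3 − k^2 + 3k − 1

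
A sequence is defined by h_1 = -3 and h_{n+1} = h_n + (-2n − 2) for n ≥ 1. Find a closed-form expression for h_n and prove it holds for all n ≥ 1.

Claim: h_n = -n^2 − n − 1.

Base case: h_1 = -3, and -1^2 − 1 − 1 = -3.
Assume h_j = -j^2 − j − 1.
Then h_{j+1} = h_j + (-2j − 2) = (-j^2 − j − 1) + (-2j − 2) = -j^2 − 3j − 3,
and -(j+1)^2 − (j+1) − 1 = -j^2 − 3j − 3.
This completes the inductive step, so h_n = -n^2 − n − 1 for all n ≥ 1.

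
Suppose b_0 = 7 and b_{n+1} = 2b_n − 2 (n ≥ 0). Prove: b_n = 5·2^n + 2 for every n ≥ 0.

Base case: b_0 = 7, and 5·2^0 + 2 = 5 + 2 = 7.
Assume b_k = 5·2^k + 2 for some k ≥ 0.
Then b_{k+1} = 2b_k − 2 = 2·(5·2^k + 2) − 2 = 10·2^k + 4 − 2 = 5·2^{k+1} + 2.
Hence b_n = 5·2^n + 2 for every n ≥ 0, by induction.

b_n = 5·2^n + 2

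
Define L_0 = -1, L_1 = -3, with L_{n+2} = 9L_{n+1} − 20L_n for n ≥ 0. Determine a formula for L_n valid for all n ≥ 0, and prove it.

Claim: L_n = 5^n − 2·4^n.

Base cases: L_0 = -1 and 5^0 − 2·4^0 = -1; L_1 = -3 and 5^1 − 2·4^1 = -3.
Assume L_j = 5^j − 2·4^j for all 0 ≤ j ≤ m, where m ≥ 1.
Then L_{m+1} = 9L_m − 20L_{m−1} = 9·(5^m − 2·4^m) − 20·(5^{m−1} − 2·4^{m−1}) = (9·5 − 20)5^{m−1} − 2·(9·4 − 20)4^{m−1} = 25·5^{m−1} − 32·4^{m−1} = 5^{m+1} − 2·4^{m+1}.
So the formula holds for m+1, and by strong induction L_n = 5^n − 2·4^n for all n ≥ 0.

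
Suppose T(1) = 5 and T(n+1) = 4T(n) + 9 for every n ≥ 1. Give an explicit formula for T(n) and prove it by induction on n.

Claim: T(n) = 2·4^n − 3.

Base case: T(1) = 5, and 2·4^1 − 3 = 8 − 3 = 5.
Assume T(k) = 2·4^k − 3 for some k ≥ 1.
Then T(k+1) = 4T(k) + 9 = 4·(2·4^k − 3) + 9 = 8·4^k − 12 + 9 = 2·4^{k+1} − 3.
So the formula holds for k+1, and by induction T(n) = 2·4^n − 3 for all n ≥ 1.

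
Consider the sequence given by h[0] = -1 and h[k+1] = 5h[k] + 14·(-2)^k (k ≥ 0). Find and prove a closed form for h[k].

Claim: h[k] = 5^k − 2·(-2)^k.

Base case: h[0] = -1, and 5^0 − 2·(-2)^0 = 1 − 2 = -1.
Assume h[j] = 5^j − 2·(-2)^j for some j ≥ 0.
Then h[j+1] = 5h[j] + 14·(-2)^j = 5·(5^j − 2·(-2)^j) + 14·(-2)^j = 5^{j+1} − 10·(-2)^j + 14·(-2)^j = 5^{j+1} + 4·(-2)^j = 5^{j+1} − 2·(-2)^{j+1}.
This completes the inductive step, so h[k] = 5^k − 2·(-2)^k for all k ≥ 0.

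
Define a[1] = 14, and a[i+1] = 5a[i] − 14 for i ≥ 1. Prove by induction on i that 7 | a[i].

Base case: a[1] = 14 = 7·2, so 7 | a[1].
Assume 7 | a[r], so a[r] = 7t for some integer t.
Then a[r+1] = 5a[r] − 14 = 5·(7t) − 14 = 7(5t − 2), so 7 | a[r+1].
By induction, 7 | a[i] for all i ≥ 1.

7 | a[i]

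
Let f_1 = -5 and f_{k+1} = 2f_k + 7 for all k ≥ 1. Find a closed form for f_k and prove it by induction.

Claim: f_k = 2^k − 7.

Base case: f_1 = -5, and 2^1 − 7 = 2 − 7 = -5.
Assume f_m = 2^m − 7 for some m ≥ 1.
Then f_{m+1} = 2f_m + 7 = 2·(2^m − 7) + 7 = 2^{m+1} − 14 + 7 = 2^{m+1} − 7.
So the formula holds for m+1, and by induction f_k = 2^k − 7 for all k ≥ 1.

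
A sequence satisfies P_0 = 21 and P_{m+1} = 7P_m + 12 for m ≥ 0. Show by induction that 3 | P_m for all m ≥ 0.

Base case: P_0 = 21 = 3·7, so 3 | P_0.
Assume 3 | P_k, so P_k = 3t for some integer t.
Then P_{k+1} = 7P_k + 12 = 7·(3t) + 12 = 3(7t + 4), so 3 | P_{k+1}.
This completes the inductive step, so 3 | P_m for all m ≥ 0.

3 | P_m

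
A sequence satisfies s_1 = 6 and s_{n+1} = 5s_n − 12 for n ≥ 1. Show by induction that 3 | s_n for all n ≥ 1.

Base case: s_1 = 6 = 3·2, so 3 | s_1.
Assume 3 | s_j, so s_j = 3t for some integer t.
Then s_{j+1} = 5s_j − 12 = 5·(3t) − 12 = 3(5t − 4), so 3 | s_{j+1}.
This completes the inductive step, so 3 | s_n for all n ≥ 1.

3 | s_n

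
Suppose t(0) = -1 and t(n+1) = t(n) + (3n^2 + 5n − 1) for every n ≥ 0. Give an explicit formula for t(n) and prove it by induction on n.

Claim: t(n) = n^3 + n^2 − 3n − 1.

Base case: t(0) = -1, and 0^3 + 0^2 − 3·0 − 1 = -1.
Assume t(j) = j^3 + j^2 − 3j − 1.
Then t(j+1) = t(j) + (3j^2 + 5j − 1) = (j^3 + j^2 − 3j − 1) + (3j^2 + 5j − 1) = j^3 + 4j^2 + 2j − 2,
and (j+1)^3 + (j+1)^2 − 3·(j+1) − 1 = j^3 + 4j^2 + 2j − 2.
This completes the inductive step, so t(n) = n^3 + n^2 − 3n − 1 for all n ≥ 0.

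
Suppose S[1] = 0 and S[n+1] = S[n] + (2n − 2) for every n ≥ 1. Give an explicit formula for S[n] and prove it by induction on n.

Claim: S[n] = n^2 − 3n + 2.

Base case: S[1] = 0, and 1^2 − 3·1 + 2 = 0.
Assume S[r] = r^2 − 3r + 2.
Then S[r+1] = S[r] + (2r − 2) = (r^2 − 3r + 2) + (2r − 2) = r^2 − r,
and (r+1)^2 − 3·(r+1) + 2 = r^2 − r.
This completes the inductive step, so S[n] = n^2 − 3n + 2 for all n ≥ 1.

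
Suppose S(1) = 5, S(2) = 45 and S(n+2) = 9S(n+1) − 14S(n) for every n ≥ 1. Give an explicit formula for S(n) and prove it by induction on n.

Claim: S(n) = 7^n − 2^n.

Base cases: S(1) = 5 and 7^1 − 2^1 = 5; S(2) = 45 and 7^2 − 2^2 = 45.
Assume S(j) = 7^j − 2^j for all 1 ≤ j ≤ k, where k ≥ 2.
Then S(k+1) = 9S(k) − 14S(k−1) = 9·(7^k − 2^k) − 14·(7^{k−1} − 2^{k−1}) = (9·7 − 14)7^{k−1} − (9·2 − 14)2^{k−1} = 49·7^{k−1} − 4·2^{k−1} = 7^{k+1} − 2^{k+1}.
Hence S(n) = 7^n − 2^n for every n ≥ 1, by strong induction.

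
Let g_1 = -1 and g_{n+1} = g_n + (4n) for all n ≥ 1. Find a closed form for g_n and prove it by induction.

Claim: g_n = 2n^2 − 2n − 1.

Base case: g_1 = -1, and 2·1^2 − 2·1 − 1 = -1.
Assume g_m = 2m^2 − 2m − 1.
Then g_{m+1} = g_m + (4m) = (2m^2 − 2m − 1) + (4m) = 2m^2 + 2m − 1,
and 2·(m+1)^2 − 2·(m+1) − 1 = 2m^2 + 2m − 1.
Hence g_n = 2n^2 − 2n − 1 for every n ≥ 1, by induction.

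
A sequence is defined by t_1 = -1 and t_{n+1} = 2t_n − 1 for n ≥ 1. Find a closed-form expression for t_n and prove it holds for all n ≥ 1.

Claim: t_n = -2^n + 1.

Base case: t_1 = -1, and -2^1 + 1 = -2 + 1 = -1.
Assume t_j = -2^j + 1 for some j ≥ 1.
Then t_{j+1} = 2t_j − 1 = 2·(-2^j + 1) − 1 = -2^{j+1} + 2 − 1 = -2^{j+1} + 1.
Hence t_n = -2^n + 1 for every n ≥ 1, by induction.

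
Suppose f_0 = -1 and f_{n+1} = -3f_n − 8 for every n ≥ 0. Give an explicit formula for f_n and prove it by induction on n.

Claim: f_n = (-3)^n − 2.

Base case: f_0 = -1, and (-3)^0 − 2 = 1 − 2 = -1.
Assume f_j = (-3)^j − 2 for some j ≥ 0.
Then f_{j+1} = -3f_j − 8 = -3·((-3)^j − 2) − 8 = -3·(-3)^j + 6 − 8 = (-3)^{j+1} − 2.
So the formula holds for j+1, and by induction f_n = (-3)^n − 2 for all n ≥ 0.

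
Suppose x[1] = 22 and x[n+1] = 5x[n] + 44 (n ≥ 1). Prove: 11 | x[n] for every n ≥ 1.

Base case: x[1] = 22 = 11·2, so 11 | x[1].
Assume 11 | x[r], so x[r] = 11t for some integer t.
Then x[r+1] = 5x[r] + 44 = 5·(11t) + 44 = 11(5t + 4), so 11 | x[r+1].
By induction, 11 | x[n] for all n ≥ 1.

11 | x[n]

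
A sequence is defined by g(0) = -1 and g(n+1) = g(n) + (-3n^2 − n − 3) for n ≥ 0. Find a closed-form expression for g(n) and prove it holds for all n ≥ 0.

Claim: g(n) = -n^3 + n^2 − 3n − 1.

Base case: g(0) = -1, and -0^3 + 0^2 − 3·0 − 1 = -1.
Assume g(m) = -m^3 + m^2 − 3m − 1.
Then g(m+1) = g(m) + (-3m^2 − m − 3) = (-m^3 + m^2 − 3m − 1) + (-3m^2 − m − 3) = -m^3 − 2m^2 − 4m − 4,
and -(m+1)^3 + (m+1)^2 − 3·(m+1) − 1 = -m^3 − 2m^2 − 4m − 4.
Hence g(n) = -n^3 + n^2 − 3n − 1 for every n ≥ 0, by induction.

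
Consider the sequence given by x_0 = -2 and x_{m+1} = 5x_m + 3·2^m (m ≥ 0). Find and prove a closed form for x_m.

Claim: x_m = -5^m − 2^m.

Base case: x_0 = -2, and -5^0 − 2^0 = -1 − 1 = -2.
Assume x_k = -5^k − 2^k for some k ≥ 0.
Then x_{k+1} = 5x_k + 3·2^k = 5·(-5^k − 2^k) + 3·2^k = -5^{k+1} − 5·2^k + 3·2^k = -5^{k+1} − 2·2^k = -5^{k+1} − 2^{k+1}.
Hence x_m = -5^m − 2^m for every m ≥ 0, by induction.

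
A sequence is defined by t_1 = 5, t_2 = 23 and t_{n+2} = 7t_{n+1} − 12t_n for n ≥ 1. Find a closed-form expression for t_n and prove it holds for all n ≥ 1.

Claim: t_n = -3^n + 2·4^n.

Base cases: t_1 = 5 and -3^1 + 2·4^1 = 5; t_2 = 23 and -3^2 + 2·4^2 = 23.
Assume t_i = -3^i + 2·4^i for all 1 ≤ i ≤ j, where j ≥ 2.
Then t_{j+1} = 7t_j − 12t_{j−1} = 7·(-3^j + 2·4^j) − 12·(-3^{j−1} + 2·4^{j−1}) = -(7·3 − 12)3^{j−1} + 2·(7·4 − 12)4^{j−1} = -9·3^{j−1} + 32·4^{j−1} = -3^{j+1} + 2·4^{j+1}.
By strong induction, t_n = -3^n + 2·4^n for all n ≥ 1.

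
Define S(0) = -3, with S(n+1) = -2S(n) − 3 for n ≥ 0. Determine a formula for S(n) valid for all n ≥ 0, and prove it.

Claim: S(n) = -2·(-2)^n − 1.

Base case: S(0) = -3, and -2·(-2)^0 − 1 = -2 − 1 = -3.
Assume S(m) = -2·(-2)^m − 1 for some m ≥ 0.
Then S(m+1) = -2S(m) − 3 = -2·(-2·(-2)^m − 1) − 3 = 4·(-2)^m + 2 − 3 = -2·(-2)^{m+1} − 1.
By induction, S(n) = -2·(-2)^n − 1 for all n ≥ 0.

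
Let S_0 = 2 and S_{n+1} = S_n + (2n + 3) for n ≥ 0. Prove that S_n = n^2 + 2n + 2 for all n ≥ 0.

Base case: S_0 = 2, and 0^2 + 2·0 + 2 = 2.
Assume S_r = r^2 + 2r + 2.
Then S_{r+1} = S_r + (2r + 3) = (r^2 + 2r + 2) + (2r + 3) = r^2 + 4r + 5,
and (r+1)^2 + 2·(r+1) + 2 = r^2 + 4r + 5.
Hence S_n = n^2 + 2n + 2 for every n ≥ 0, by induction.

S_n = n^2 + 2n + 2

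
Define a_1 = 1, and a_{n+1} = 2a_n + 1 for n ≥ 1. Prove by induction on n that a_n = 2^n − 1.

Base case: a_1 = 1, and 2^1 − 1 = 2 − 1 = 1.
Assume a_k = 2^k − 1 for some k ≥ 1.
Then a_{k+1} = 2a_k + 1 = 2·(2^k − 1) + 1 = 2^{k+1} − 2 + 1 = 2^{k+1} − 1.
So the formula holds for k+1, and by induction a_n = 2^n − 1 for all n ≥ 1.

a_n = 2^n − 1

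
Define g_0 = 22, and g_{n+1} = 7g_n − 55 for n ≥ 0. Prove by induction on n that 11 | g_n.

Base case: g_0 = 22 = 11·2, so 11 | g_0.
Assume 11 | g_k, so g_k = 11t for some integer t.
Then g_{k+1} = 7g_k − 55 = 7·(11t) − 55 = 11(7t − 5), so 11 | g_{k+1}.
Hence 11 | g_n for every n ≥ 0, by induction.

11 | g_n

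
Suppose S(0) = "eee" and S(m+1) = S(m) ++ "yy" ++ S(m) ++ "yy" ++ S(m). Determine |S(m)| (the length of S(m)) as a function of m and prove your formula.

Claim: |S(m)| = 5·3^m − 2.

Base case: |S(0)| = 3, and 5·3^0 − 2 = 3.
Assume |S(k)| = 5·3^k − 2.
Then |S(k+1)| = 3|S(k)| + 4 = 3(5·3^k − 2) + 4 = 5·3^{k+1} − 6 + 4 = 5·3^{k+1} − 2.
By induction, |S(m)| = 5·3^m − 2 for all m ≥ 0.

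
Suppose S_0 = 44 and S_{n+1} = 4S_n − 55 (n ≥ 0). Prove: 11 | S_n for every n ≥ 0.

Base case: S_0 = 44 = 11·4, so 11 | S_0.
Assume 11 | S_r, so S_r = 11t for some integer t.
Then S_{r+1} = 4S_r − 55 = 4·(11t) − 55 = 11(4t − 5), so 11 | S_{r+1}.
By induction, 11 | S_n for all n ≥ 0.

11 | S_n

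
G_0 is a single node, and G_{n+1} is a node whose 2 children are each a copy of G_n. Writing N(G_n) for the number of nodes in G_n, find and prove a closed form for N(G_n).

Claim: N(G_n) = 2^{n+1} − 1.

Base case: N(G_0) = 1, and 2^{0+1} − 1 = 1.
Assume N(G_j) = 2^{j+1} − 1.
Then N(G_{j+1}) = 1 + 2N(G_j) = 1 + 2(2^{j+1} − 1) = 2^{j+2} − 2 + 1 = 2^{j+2} − 1.
So the formula holds for j+1, and by induction N(G_n) = 2^{n+1} − 1 for all n ≥ 0.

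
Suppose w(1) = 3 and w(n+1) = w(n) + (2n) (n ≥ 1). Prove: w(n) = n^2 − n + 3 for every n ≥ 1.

Base case: w(1) = 3, and 1^2 − 1 + 3 = 3.
Assume w(m) = m^2 − m + 3.
Then w(m+1) = w(m) + (2m) = (m^2 − m + 3) + (2m) = m^2 + m + 3,
and (m+1)^2 − (m+1) + 3 = m^2 + m + 3.
This completes the inductive step, so w(n) = n^2 − n + 3 for all n ≥ 1.

w(n) = n^2 − n + 3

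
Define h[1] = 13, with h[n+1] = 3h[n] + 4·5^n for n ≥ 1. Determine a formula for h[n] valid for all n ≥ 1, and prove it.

Claim: h[n] = 3^n + 2·5^n.

Base case: h[1] = 13, and 3^1 + 2·5^1 = 3 + 10 = 13.
Assume h[j] = 3^j + 2·5^j for some j ≥ 1.
Then h[j+1] = 3h[j] + 4·5^j = 3·(3^j + 2·5^j) + 4·5^j = 3^{j+1} + 6·5^j + 4·5^j = 3^{j+1} + 10·5^j = 3^{j+1} + 2·5^{j+1}.
Hence h[n] = 3^n + 2·5^n for every n ≥ 1, by induction.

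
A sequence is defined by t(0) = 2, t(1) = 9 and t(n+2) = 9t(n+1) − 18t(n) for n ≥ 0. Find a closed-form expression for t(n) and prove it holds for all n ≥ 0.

Claim: t(n) = 3^n + 6^n.

Base cases: t(0) = 2 and 3^0 + 6^0 = 2; t(1) = 9 and 3^1 + 6^1 = 9.
Assume t(j) = 3^j + 6^j for all 0 ≤ j ≤ m, where m ≥ 1.
Then t(m+1) = 9t(m) − 18t(m−1) = 9·(3^m + 6^m) − 18·(3^{m−1} + 6^{m−1}) = (9·3 − 18)3^{m−1} + (9·6 − 18)6^{m−1} = 9·3^{m−1} + 36·6^{m−1} = 3^{m+1} + 6^{m+1}.
Hence t(n) = 3^n + 6^n for every n ≥ 0, by strong induction.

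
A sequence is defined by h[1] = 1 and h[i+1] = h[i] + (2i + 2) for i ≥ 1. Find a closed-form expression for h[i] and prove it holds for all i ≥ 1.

Claim: h[i] = i^2 + i − 1.

Base case: h[1] = 1, and 1^2 + 1 − 1 = 1.
Assume h[k] = k^2 + k − 1.
Then h[k+1] = h[k] + (2k + 2) = (k^2 + k − 1) + (2k + 2) = k^2 + 3k + 1,
and (k+1)^2 + (k+1) − 1 = k^2 + 3k + 1.
This completes the inductive step, so h[i] = i^2 + i − 1 for all i ≥ 1.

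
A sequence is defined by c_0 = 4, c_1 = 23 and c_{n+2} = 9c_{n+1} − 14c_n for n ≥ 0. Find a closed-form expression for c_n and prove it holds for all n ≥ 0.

Claim: c_n = 3·7^n + 2^n.

Base cases: c_0 = 4 and 3·7^0 + 2^0 = 4; c_1 = 23 and 3·7^1 + 2^1 = 23.
Assume c_j = 3·7^j + 2^j for all 0 ≤ j ≤ k, where k ≥ 1.
Then c_{k+1} = 9c_k − 14c_{k−1} = 9·(3·7^k + 2^k) − 14·(3·7^{k−1} + 2^{k−1}) = 3·(9·7 − 14)7^{k−1} + (9·2 − 14)2^{k−1} = 147·7^{k−1} + 4·2^{k−1} = 3·7^{k+1} + 2^{k+1}.
Hence c_n = 3·7^n + 2^n for every n ≥ 0, by strong induction.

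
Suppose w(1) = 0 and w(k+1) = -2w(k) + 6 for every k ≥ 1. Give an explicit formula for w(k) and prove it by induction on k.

Claim: w(k) = (-2)^k + 2.

Base case: w(1) = 0, and (-2)^1 + 2 = -2 + 2 = 0.
Assume w(j) = (-2)^j + 2 for some j ≥ 1.
Then w(j+1) = -2w(j) + 6 = -2·((-2)^j + 2) + 6 = -2·(-2)^j − 4 + 6 = (-2)^{j+1} + 2.
This completes the inductive step, so w(k) = (-2)^k + 2 for all k ≥ 1.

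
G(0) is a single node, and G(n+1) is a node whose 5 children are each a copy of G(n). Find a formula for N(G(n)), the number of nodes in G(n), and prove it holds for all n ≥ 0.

Claim: N(G(n)) = (5^{n+1} − 1)/4.

Base case: N(G(0)) = 1, and (5^{0+1} − 1)/4 = 1.
Assume N(G(m)) = (5^{m+1} − 1)/4.
Then N(G(m+1)) = 1 + 5N(G(m)) = 1 + 5·(5^{m+1} − 1)/4 = 1 + (5^{m+2} − 5)/4 = (4 + 5^{m+2} − 5)/4 = (5^{m+2} − 1)/4.
By induction, N(G(n)) = (5^{n+1} − 1)/4 for all n ≥ 0.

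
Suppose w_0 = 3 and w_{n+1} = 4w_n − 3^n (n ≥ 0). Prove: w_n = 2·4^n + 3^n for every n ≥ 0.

Base case: w_0 = 3, and 2·4^0 + 3^0 = 2 + 1 = 3.
Assume w_j = 2·4^j + 3^j for some j ≥ 0.
Then w_{j+1} = 4w_j − 3^j = 4·(2·4^j + 3^j) − 3^j = 2·4^{j+1} + 4·3^j − 3^j = 2·4^{j+1} + 3·3^j = 2·4^{j+1} + 3^{j+1}.
Hence w_n = 2·4^n + 3^n for every n ≥ 0, by induction.

w_n = 2·4^n + 3^n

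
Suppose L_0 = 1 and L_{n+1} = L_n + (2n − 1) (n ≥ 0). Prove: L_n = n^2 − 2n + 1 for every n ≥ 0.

Base case: L_0 = 1, and 0^2 − 2·0 + 1 = 1.
Assume L_k = k^2 − 2k + 1.
Then L_{k+1} = L_k + (2k − 1) = (k^2 − 2k + 1) + (2k − 1) = k^2,
and (k+1)^2 − 2·(k+1) + 1 = k^2.
By induction, L_n = n^2 − 2n + 1 for all n ≥ 0.

L_n = n^2 − 2n + 1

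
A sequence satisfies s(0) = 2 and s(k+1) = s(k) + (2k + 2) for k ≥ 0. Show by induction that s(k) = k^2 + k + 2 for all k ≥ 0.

Base case: s(0) = 2, and 0^2 + 0 + 2 = 2.
Assume s(j) = j^2 + j + 2.
Then s(j+1) = s(j) + (2j + 2) = (j^2 + j + 2) + (2j + 2) = j^2 + 3j + 4,
and (j+1)^2 + (j+1) + 2 = j^2 + 3j + 4.
Hence s(k) = k^2 + k + 2 for every k ≥ 0, by induction.

s(k) = k^2 + k + 2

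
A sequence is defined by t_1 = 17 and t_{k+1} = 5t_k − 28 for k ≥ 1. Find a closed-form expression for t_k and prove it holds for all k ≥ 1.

Claim: t_k = 2·5^k + 7.

Base case: t_1 = 17, and 2·5^1 + 7 = 10 + 7 = 17.
Assume t_m = 2·5^m + 7 for some m ≥ 1.
Then t_{m+1} = 5t_m − 28 = 5·(2·5^m + 7) − 28 = 10·5^m + 35 − 28 = 2·5^{m+1} + 7.
This completes the inductive step, so t_k = 2·5^k + 7 for all k ≥ 1.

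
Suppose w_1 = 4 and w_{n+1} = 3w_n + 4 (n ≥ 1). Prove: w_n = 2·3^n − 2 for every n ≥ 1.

Base case: w_1 = 4, and 2·3^1 − 2 = 6 − 2 = 4.
Assume w_r = 2·3^r − 2 for some r ≥ 1.
Then w_{r+1} = 3w_r + 4 = 3·(2·3^r − 2) + 4 = 6·3^r − 6 + 4 = 2·3^{r+1} − 2.
By induction, w_n = 2·3^n − 2 for all n ≥ 1.

w_n = 2·3^n − 2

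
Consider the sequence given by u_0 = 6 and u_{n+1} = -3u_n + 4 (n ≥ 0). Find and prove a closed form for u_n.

Claim: u_n = 5·(-3)^n + 1.

Base case: u_0 = 6, and 5·(-3)^0 + 1 = 5 + 1 = 6.
Assume u_m = 5·(-3)^m + 1 for some m ≥ 0.
Then u_{m+1} = -3u_m + 4 = -3·(5·(-3)^m + 1) + 4 = -15·(-3)^m − 3 + 4 = 5·(-3)^{m+1} + 1.
By induction, u_n = 5·(-3)^n + 1 for all n ≥ 0.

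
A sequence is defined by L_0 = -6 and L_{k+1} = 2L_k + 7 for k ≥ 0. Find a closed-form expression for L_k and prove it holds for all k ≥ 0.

Claim: L_k = 2^k − 7.

Base case: L_0 = -6, and 2^0 − 7 = 1 − 7 = -6.
Assume L_j = 2^j − 7 for some j ≥ 0.
Then L_{j+1} = 2L_j + 7 = 2·(2^j − 7) + 7 = 2^{j+1} − 14 + 7 = 2^{j+1} − 7.
So the formula holds for j+1, and by induction L_k = 2^k − 7 for all k ≥ 0.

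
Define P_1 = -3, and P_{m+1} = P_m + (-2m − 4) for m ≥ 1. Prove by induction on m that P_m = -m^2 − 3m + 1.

Base case: P_1 = -3, and -1^2 − 3·1 + 1 = -3.
Assume P_r = -r^2 − 3r + 1.
Then P_{r+1} = P_r + (-2r − 4) = (-r^2 − 3r + 1) + (-2r − 4) = -r^2 − 5r − 3,
and -(r+1)^2 − 3·(r+1) + 1 = -r^2 − 5r − 3.
This completes the inductive step, so P_m = -m^2 − 3m + 1 for all m ≥ 1.

P_m = -m^2 − 3m + 1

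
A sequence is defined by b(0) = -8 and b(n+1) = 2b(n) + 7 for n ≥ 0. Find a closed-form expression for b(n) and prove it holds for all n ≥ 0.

Claim: b(n) = -2^n − 7.

Base case: b(0) = -8, and -2^0 − 7 = -1 − 7 = -8.
Assume b(k) = -2^k − 7 for some k ≥ 0.
Then b(k+1) = 2b(k) + 7 = 2·(-2^k − 7) + 7 = -2^{k+1} − 14 + 7 = -2^{k+1} − 7.
So the formula holds for k+1, and by induction b(n) = -2^n − 7 for all n ≥ 0.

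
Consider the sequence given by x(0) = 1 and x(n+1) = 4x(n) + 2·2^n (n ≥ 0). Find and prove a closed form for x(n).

Claim: x(n) = 2·4^n − 2^n.

Base case: x(0) = 1, and 2·4^0 − 2^0 = 2 − 1 = 1.
Assume x(m) = 2·4^m − 2^m for some m ≥ 0.
Then x(m+1) = 4x(m) + 2·2^m = 4·(2·4^m − 2^m) + 2·2^m = 2·4^{m+1} − 4·2^m + 2·2^m = 2·4^{m+1} − 2·2^m = 2·4^{m+1} − 2^{m+1}.
Hence x(n) = 2·4^n − 2^n for every n ≥ 0, by induction.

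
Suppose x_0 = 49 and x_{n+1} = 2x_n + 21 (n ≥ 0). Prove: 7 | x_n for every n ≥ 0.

Base case: x_0 = 49 = 7·7, so 7 | x_0.
Assume 7 | x_r, so x_r = 7t for some integer t.
Then x_{r+1} = 2x_r + 21 = 2·(7t) + 21 = 7(2t + 3), so 7 | x_{r+1}.
So the property holds for r+1, and by induction 7 | x_n for all n ≥ 0.

7 | x_n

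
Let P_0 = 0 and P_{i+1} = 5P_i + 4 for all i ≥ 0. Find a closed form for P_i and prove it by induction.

Claim: P_i = 5^i − 1.

Base case: P_0 = 0, and 5^0 − 1 = 1 − 1 = 0.
Assume P_m = 5^m − 1 for some m ≥ 0.
Then P_{m+1} = 5P_m + 4 = 5·(5^m − 1) + 4 = 5^{m+1} − 5 + 4 = 5^{m+1} − 1.
Hence P_i = 5^i − 1 for every i ≥ 0, by induction.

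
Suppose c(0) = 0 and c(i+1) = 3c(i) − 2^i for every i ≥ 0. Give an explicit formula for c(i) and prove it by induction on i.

Claim: c(i) = -3^i + 2^i.

Base case: c(0) = 0, and -3^0 + 2^0 = -1 + 1 = 0.
Assume c(m) = -3^m + 2^m for some m ≥ 0.
Then c(m+1) = 3c(m) − 2^m = 3·(-3^m + 2^m) − 2^m = -3^{m+1} + 3·2^m − 2^m = -3^{m+1} + 2·2^m = -3^{m+1} + 2^{m+1}.
This completes the inductive step, so c(i) = -3^i + 2^i for all i ≥ 0.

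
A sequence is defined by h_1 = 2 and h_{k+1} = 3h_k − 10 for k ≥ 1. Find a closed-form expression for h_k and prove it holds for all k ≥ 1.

Claim: h_k = -3^k + 5.

Base case: h_1 = 2, and -3^1 + 5 = -3 + 5 = 2.
Assume h_m = -3^m + 5 for some m ≥ 1.
Then h_{m+1} = 3h_m − 10 = 3·(-3^m + 5) − 10 = -3^{m+1} + 15 − 10 = -3^{m+1} + 5.
This completes the inductive step, so h_k = -3^k + 5 for all k ≥ 1.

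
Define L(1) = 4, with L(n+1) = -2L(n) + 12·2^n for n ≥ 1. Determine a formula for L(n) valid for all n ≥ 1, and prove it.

Claim: L(n) = (-2)^n + 3·2^n.

Base case: L(1) = 4, and (-2)^1 + 3·2^1 = -2 + 6 = 4.
Assume L(k) = (-2)^k + 3·2^k for some k ≥ 1.
Then L(k+1) = -2L(k) + 12·2^k = -2·((-2)^k + 3·2^k) + 12·2^k = (-2)^{k+1} − 6·2^k + 12·2^k = (-2)^{k+1} + 6·2^k = (-2)^{k+1} + 3·2^{k+1}.
So the formula holds for k+1, and by induction L(n) = (-2)^n + 3·2^n for all n ≥ 1.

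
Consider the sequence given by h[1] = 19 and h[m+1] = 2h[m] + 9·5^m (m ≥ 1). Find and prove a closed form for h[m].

Claim: h[m] = 2·2^m + 3·5^m.

Base case: h[1] = 19, and 2·2^1 + 3·5^1 = 4 + 15 = 19.
Assume h[j] = 2·2^j + 3·5^j for some j ≥ 1.
Then h[j+1] = 2h[j] + 9·5^j = 2·(2·2^j + 3·5^j) + 9·5^j = 2·2^{j+1} + 6·5^j + 9·5^j = 2·2^{j+1} + 15·5^j = 2·2^{j+1} + 3·5^{j+1}.
Hence h[m] = 2·2^m + 3·5^m for every m ≥ 1, by induction.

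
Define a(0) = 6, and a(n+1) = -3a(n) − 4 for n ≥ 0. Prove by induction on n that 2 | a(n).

Base case: a(0) = 6 = 2·3, so 2 | a(0).
Assume 2 | a(k), so a(k) = 2t for some integer t.
Then a(k+1) = -3a(k) − 4 = -3·(2t) − 4 = 2(-3t − 2), so 2 | a(k+1).
Hence 2 | a(n) for every n ≥ 0, by induction.

2 | a(n)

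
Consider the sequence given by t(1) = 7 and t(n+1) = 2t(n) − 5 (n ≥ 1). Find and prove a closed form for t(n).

Claim: t(n) = 2^n + 5.

Base case: t(1) = 7, and 2^1 + 5 = 2 + 5 = 7.
Assume t(j) = 2^j + 5 for some j ≥ 1.
Then t(j+1) = 2t(j) − 5 = 2·(2^j + 5) − 5 = 2^{j+1} + 10 − 5 = 2^{j+1} + 5.
Hence t(n) = 2^n + 5 for every n ≥ 1, by induction.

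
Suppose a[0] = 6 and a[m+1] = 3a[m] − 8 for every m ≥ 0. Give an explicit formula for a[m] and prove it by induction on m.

Claim: a[m] = 2·3^m + 4.

Base case: a[0] = 6, and 2·3^0 + 4 = 2 + 4 = 6.
Assume a[r] = 2·3^r + 4 for some r ≥ 0.
Then a[r+1] = 3a[r] − 8 = 3·(2·3^r + 4) − 8 = 6·3^r + 12 − 8 = 2·3^{r+1} + 4.
Hence a[m] = 2·3^m + 4 for every m ≥ 0, by induction.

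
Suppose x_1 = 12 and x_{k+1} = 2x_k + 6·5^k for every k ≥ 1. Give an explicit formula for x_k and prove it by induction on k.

Claim: x_k = 2^k + 2·5^k.

Base case: x_1 = 12, and 2^1 + 2·5^1 = 2 + 10 = 12.
Assume x_m = 2^m + 2·5^m for some m ≥ 1.
Then x_{m+1} = 2x_m + 6·5^m = 2·(2^m + 2·5^m) + 6·5^m = 2^{m+1} + 4·5^m + 6·5^m = 2^{m+1} + 10·5^m = 2^{m+1} + 2·5^{m+1}.
So the formula holds for m+1, and by induction x_k = 2^k + 2·5^k for all k ≥ 1.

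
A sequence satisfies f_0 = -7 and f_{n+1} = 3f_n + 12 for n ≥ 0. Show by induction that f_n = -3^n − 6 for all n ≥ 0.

Base case: f_0 = -7, and -3^0 − 6 = -1 − 6 = -7.
Assume f_r = -3^r − 6 for some r ≥ 0.
Then f_{r+1} = 3f_r + 12 = 3·(-3^r − 6) + 12 = -3^{r+1} − 18 + 12 = -3^{r+1} − 6.
This completes the inductive step, so f_n = -3^n − 6 for all n ≥ 0.

f_n = -3^n − 6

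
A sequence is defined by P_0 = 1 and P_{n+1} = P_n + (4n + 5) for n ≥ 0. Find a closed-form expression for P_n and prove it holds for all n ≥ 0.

Claim: P_n = 2n^2 + 3n + 1.

Base case: P_0 = 1, and 2·0^2 + 3·0 + 1 = 1.
Assume P_j = 2j^2 + 3j + 1.
Then P_{j+1} = P_j + (4j + 5) = (2j^2 + 3j + 1) + (4j + 5) = 2j^2 + 7j + 6,
and 2·(j+1)^2 + 3·(j+1) + 1 = 2j^2 + 7j + 6.
Hence P_n = 2n^2 + 3n + 1 for every n ≥ 0, by induction.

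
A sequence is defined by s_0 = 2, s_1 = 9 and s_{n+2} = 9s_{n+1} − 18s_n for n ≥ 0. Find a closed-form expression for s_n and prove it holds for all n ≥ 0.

Claim: s_n = 3^n + 6^n.

Base cases: s_0 = 2 and 3^0 + 6^0 = 2; s_1 = 9 and 3^1 + 6^1 = 9.
Assume s_j = 3^j + 6^j for all 0 ≤ j ≤ k, where k ≥ 1.
Then s_{k+1} = 9s_k − 18s_{k−1} = 9·(3^k + 6^k) − 18·(3^{k−1} + 6^{k−1}) = (9·3 − 18)3^{k−1} + (9·6 − 18)6^{k−1} = 9·3^{k−1} + 36·6^{k−1} = 3^{k+1} + 6^{k+1}.
This completes the inductive step, so s_n = 3^n + 6^n for all n ≥ 0.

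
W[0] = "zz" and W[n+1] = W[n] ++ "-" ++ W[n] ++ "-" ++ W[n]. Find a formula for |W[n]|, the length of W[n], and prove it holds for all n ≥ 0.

Claim: |W[n]| = 3^{n+1} − 1.

Base case: |W[0]| = 2, and 3^{0+1} − 1 = 2.
Assume |W[r]| = 3^{r+1} − 1.
Then |W[r+1]| = 3|W[r]| + 2 = 3(3^{r+1} − 1) + 2 = 3^{r+2} − 3 + 2 = 3^{r+2} − 1.
By induction, |W[n]| = 3^{n+1} − 1 for all n ≥ 0.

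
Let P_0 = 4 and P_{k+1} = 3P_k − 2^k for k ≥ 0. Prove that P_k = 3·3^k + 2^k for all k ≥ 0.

Base case: P_0 = 4, and 3·3^0 + 2^0 = 3 + 1 = 4.
Assume P_r = 3·3^r + 2^r for some r ≥ 0.
Then P_{r+1} = 3P_r − 2^r = 3·(3·3^r + 2^r) − 2^r = 3·3^{r+1} + 3·2^r − 2^r = 3·3^{r+1} + 2·2^r = 3·3^{r+1} + 2^{r+1}.
So the formula holds for r+1, and by induction P_k = 3·3^k + 2^k for all k ≥ 0.

P_k = 3·3^k + 2^k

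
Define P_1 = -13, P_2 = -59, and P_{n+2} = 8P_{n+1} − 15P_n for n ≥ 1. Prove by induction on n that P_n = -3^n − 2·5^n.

Base cases: P_1 = -13 and -3^1 − 2·5^1 = -13; P_2 = -59 and -3^2 − 2·5^2 = -59.
Assume P_j = -3^j − 2·5^j for all 1 ≤ j ≤ m, where m ≥ 2.
Then P_{m+1} = 8P_m − 15P_{m−1} = 8·(-3^m − 2·5^m) − 15·(-3^{m−1} − 2·5^{m−1}) = -(8·3 − 15)3^{m−1} − 2·(8·5 − 15)5^{m−1} = -9·3^{m−1} − 50·5^{m−1} = -3^{m+1} − 2·5^{m+1}.
Hence P_n = -3^n − 2·5^n for every n ≥ 1, by strong induction.

P_n = -3^n − 2·5^n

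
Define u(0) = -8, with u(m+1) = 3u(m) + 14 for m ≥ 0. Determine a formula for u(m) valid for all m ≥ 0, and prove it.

Claim: u(m) = -3^m − 7.

Base case: u(0) = -8, and -3^0 − 7 = -1 − 7 = -8.
Assume u(k) = -3^k − 7 for some k ≥ 0.
Then u(k+1) = 3u(k) + 14 = 3·(-3^k − 7) + 14 = -3^{k+1} − 21 + 14 = -3^{k+1} − 7.
So the formula holds for k+1, and by induction u(m) = -3^m − 7 for all m ≥ 0.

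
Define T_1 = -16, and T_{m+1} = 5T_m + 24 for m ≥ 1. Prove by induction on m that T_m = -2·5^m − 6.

Base case: T_1 = -16, and -2·5^1 − 6 = -10 − 6 = -16.
Assume T_r = -2·5^r − 6 for some r ≥ 1.
Then T_{r+1} = 5T_r + 24 = 5·(-2·5^r − 6) + 24 = -10·5^r − 30 + 24 = -2·5^{r+1} − 6.
So the formula holds for r+1, and by induction T_m = -2·5^m − 6 for all m ≥ 1.

T_m = -2·5^m − 6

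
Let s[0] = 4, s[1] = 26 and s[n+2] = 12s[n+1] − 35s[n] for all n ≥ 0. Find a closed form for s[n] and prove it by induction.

Claim: s[n] = 3·7^n + 5^n.

Base cases: s[0] = 4 and 3·7^0 + 5^0 = 4; s[1] = 26 and 3·7^1 + 5^1 = 26.
Assume s[j] = 3·7^j + 5^j for all 0 ≤ j ≤ k, where k ≥ 1.
Then s[k+1] = 12s[k] − 35s[k−1] = 12·(3·7^k + 5^k) − 35·(3·7^{k−1} + 5^{k−1}) = 3·(12·7 − 35)7^{k−1} + (12·5 − 35)5^{k−1} = 147·7^{k−1} + 25·5^{k−1} = 3·7^{k+1} + 5^{k+1}.
By strong induction, s[n] = 3·7^n + 5^n for all n ≥ 0.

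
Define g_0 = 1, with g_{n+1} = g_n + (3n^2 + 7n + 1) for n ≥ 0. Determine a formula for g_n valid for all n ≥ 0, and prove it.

Claim: g_n = n^3 + 2n^2 − 2n + 1.

Base case: g_0 = 1, and 0^3 + 2·0^2 − 2·0 + 1 = 1.
Assume g_j = j^3 + 2j^2 − 2j + 1.
Then g_{j+1} = g_j + (3j^2 + 7j + 1) = (j^3 + 2j^2 − 2j + 1) + (3j^2 + 7j + 1) = j^3 + 5j^2 + 5j + 2,
and (j+1)^3 + 2·(j+1)^2 − 2·(j+1) + 1 = j^3 + 5j^2 + 5j + 2.
Hence g_n = n^3 + 2n^2 − 2n + 1 for every n ≥ 0, by induction.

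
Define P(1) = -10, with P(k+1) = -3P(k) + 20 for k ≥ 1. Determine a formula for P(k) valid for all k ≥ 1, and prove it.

Claim: P(k) = 5·(-3)^k + 5.

Base case: P(1) = -10, and 5·(-3)^1 + 5 = -15 + 5 = -10.
Assume P(r) = 5·(-3)^r + 5 for some r ≥ 1.
Then P(r+1) = -3P(r) + 20 = -3·(5·(-3)^r + 5) + 20 = -15·(-3)^r − 15 + 20 = 5·(-3)^{r+1} + 5.
So the formula holds for r+1, and by induction P(k) = 5·(-3)^k + 5 for all k ≥ 1.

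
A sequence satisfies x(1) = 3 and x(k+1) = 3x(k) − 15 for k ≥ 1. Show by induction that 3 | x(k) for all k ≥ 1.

Base case: x(1) = 3 = 3·1, so 3 | x(1).
Assume 3 | x(j), so x(j) = 3t for some integer t.
Then x(j+1) = 3x(j) − 15 = 3·(3t) − 15 = 3(3t − 5), so 3 | x(j+1).
Hence 3 | x(k) for every k ≥ 1, by induction.

3 | x(k)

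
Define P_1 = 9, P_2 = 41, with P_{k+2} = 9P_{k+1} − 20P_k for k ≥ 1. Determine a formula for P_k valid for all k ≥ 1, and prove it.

Claim: P_k = 4^k + 5^k.

Base cases: P_1 = 9 and 4^1 + 5^1 = 9; P_2 = 41 and 4^2 + 5^2 = 41.
Assume P_i = 4^i + 5^i for all 1 ≤ i ≤ j, where j ≥ 2.
Then P_{j+1} = 9P_j − 20P_{j−1} = 9·(4^j + 5^j) − 20·(4^{j−1} + 5^{j−1}) = (9·4 − 20)4^{j−1} + (9·5 − 20)5^{j−1} = 16·4^{j−1} + 25·5^{j−1} = 4^{j+1} + 5^{j+1}.
By strong induction, P_k = 4^k + 5^k for all k ≥ 1.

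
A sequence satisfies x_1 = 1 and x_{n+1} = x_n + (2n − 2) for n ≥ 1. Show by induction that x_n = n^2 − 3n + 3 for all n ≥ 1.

Base case: x_1 = 1, and 1^2 − 3·1 + 3 = 1.
Assume x_r = r^2 − 3r + 3.
Then x_{r+1} = x_r + (2r − 2) = (r^2 − 3r + 3) + (2r − 2) = r^2 − r + 1,
and (r+1)^2 − 3·(r+1) + 3 = r^2 − r + 1.
By induction, x_n = n^2 − 3n + 3 for all n ≥ 1.

x_n = n^2 − 3n + 3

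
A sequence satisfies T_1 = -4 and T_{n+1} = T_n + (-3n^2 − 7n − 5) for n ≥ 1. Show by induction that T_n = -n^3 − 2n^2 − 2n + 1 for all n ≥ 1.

Base case: T_1 = -4, and -1^3 − 2·1^2 − 2·1 + 1 = -4.
Assume T_m = -m^3 − 2m^2 − 2m + 1.
Then T_{m+1} = T_m + (-3m^2 − 7m − 5) = (-m^3 − 2m^2 − 2m + 1) + (-3m^2 − 7m − 5) = -m^3 − 5m^2 − 9m − 4,
and -(m+1)^3 − 2·(m+1)^2 − 2·(m+1) + 1 = -m^3 − 5m^2 − 9m − 4.
This completes the inductive step, so T_n = -n^3 − 2n^2 − 2n + 1 for all n ≥ 1.

T_n = -n^3 − 2n^2 − 2n + 1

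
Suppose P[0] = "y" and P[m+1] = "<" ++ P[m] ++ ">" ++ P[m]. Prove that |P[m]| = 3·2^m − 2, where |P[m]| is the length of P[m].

Base case: |P[0]| = 1, and 3·2^0 − 2 = 1.
Assume |P[r]| = 3·2^r − 2.
Then |P[r+1]| = 1 + |P[r]| + 1 + |P[r]| = 2|P[r]| + 2 = 2(3·2^r − 2) + 2 = 3·2^{r+1} − 4 + 2 = 3·2^{r+1} − 2.
This completes the inductive step, so |P[m]| = 3·2^m − 2 for all m ≥ 0.

|P[m]| = 3·2^m − 2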